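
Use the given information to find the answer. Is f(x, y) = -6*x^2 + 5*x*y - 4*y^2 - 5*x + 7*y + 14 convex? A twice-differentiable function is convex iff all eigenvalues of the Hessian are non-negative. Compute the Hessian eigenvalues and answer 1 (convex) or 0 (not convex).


The Hessian of f(x,y) = -6*x^2 + 5*x*y - 4*y^2 - 5*x + 7*y + 14 is:
H = [[-12, 5], [5, -8]]
Trace = -12 - 8 = -20
Determinant = -12*-8 - (5)^2 = 71
Discriminant = (-20)^2 - 4*71 = 116.0
Eigenvalues: lambda_1 = -15.3852, lambda_2 = -4.6148
The function is not convex.

0


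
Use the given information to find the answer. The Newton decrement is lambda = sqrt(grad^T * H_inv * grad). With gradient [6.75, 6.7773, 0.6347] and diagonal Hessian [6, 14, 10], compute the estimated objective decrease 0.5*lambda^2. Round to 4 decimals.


Step 1: H is diagonal, so H^(-1) * g = [1.125, 0.4841, 0.0635].
Step 2: g^T H^(-1) g = sum_i g_i^2 / H_ii
  = (6.75)^2/6 + (6.7773)^2/14 + (0.6347)^2/10
  = 7.5938 + 3.2808 + 0.0403 = 10.9149
Step 3: Objective decrease = 0.5 * g^T H^(-1) g = 5.4574


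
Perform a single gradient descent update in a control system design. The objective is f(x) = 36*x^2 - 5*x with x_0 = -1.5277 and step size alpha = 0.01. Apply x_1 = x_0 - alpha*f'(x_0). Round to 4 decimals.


We compute the gradient at x_0 and apply the update.
f'(x) = 72*x - 5
f'(-1.5277) = 72*-1.5277 - 5 = -114.9944
x_1 = -1.5277 - 0.01*-114.9944 = -0.3778


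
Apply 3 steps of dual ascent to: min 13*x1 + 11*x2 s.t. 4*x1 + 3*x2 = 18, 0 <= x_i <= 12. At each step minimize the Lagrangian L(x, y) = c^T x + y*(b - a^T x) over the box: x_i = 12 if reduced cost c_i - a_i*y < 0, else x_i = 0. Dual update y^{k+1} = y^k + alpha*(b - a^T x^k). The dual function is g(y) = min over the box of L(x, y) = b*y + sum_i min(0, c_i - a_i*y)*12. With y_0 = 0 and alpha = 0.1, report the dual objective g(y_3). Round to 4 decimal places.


Dual ascent for LP: min 13*x1 + 11*x2, 4*x1 + 3*x2 = 18, 0 <= x_i <= 12
Step 1: y^k = 0.0, reduced costs: (13.0, 11.0)
  x^k = (0.0, 0.0), subgradient = b - a^T x = 18.0
  y^{k+1} = 0.0 + 0.1*18.0 = 1.8
Step 2: y^k = 1.8, reduced costs: (5.8, 5.6)
  x^k = (0.0, 0.0), subgradient = b - a^T x = 18.0
  y^{k+1} = 1.8 + 0.1*18.0 = 3.6
Step 3: y^k = 3.6, reduced costs: (-1.4, 0.2)
  x^k = (12.0, 0.0), subgradient = b - a^T x = -30.0
  y^{k+1} = 3.6 + 0.1*-30.0 = 0.6
Dual objective at y_3 = 0.6: reduced costs (10.6, 9.2), box minimizer x = (0.0, 0.0)
g(y_3) = b*y + (c1 - a1*y)*x1 + (c2 - a2*y)*x2 = 18*0.6 + 10.6*0.0 + 9.2*0.0 = 10.8 + 0.0 + 0.0 = 10.8


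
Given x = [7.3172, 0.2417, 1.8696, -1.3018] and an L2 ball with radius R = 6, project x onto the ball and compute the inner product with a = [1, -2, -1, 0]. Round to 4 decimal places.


Step 1: Compute ||x|| (intermediates to 6 decimals).
||x|| = sqrt(7.3172^2 + 0.2417^2 + 1.8696^2 + (-1.3018)^2) = 7.667459
Step 2: Project.
Since ||x|| > R, scale = R/||x|| = 6/7.667459 = 0.782528, proj(x) = scale * x
proj(x) = [5.725914, 0.189137, 1.463014, -1.018695]
Step 3: Dot product.
a^T * proj(x) = 1*5.725914 - 2*0.189137 - 1*1.463014 + 0*(-1.018695) = 3.8846


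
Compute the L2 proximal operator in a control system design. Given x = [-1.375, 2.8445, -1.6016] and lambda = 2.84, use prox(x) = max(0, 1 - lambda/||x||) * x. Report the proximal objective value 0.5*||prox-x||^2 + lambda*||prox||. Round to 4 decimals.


Step 1: Compute ||x||.
||x|| = 3.5422
Step 2: Compute scaling factor.
scale = max(0, 1 - 2.84/3.5422) = 0.1982
Step 3: prox(x) = [-0.2726, 0.5639, -0.3175]
||prox(x)|| = 0.7022
Step 4: Proximal objective.
0.5*||prox-x||^2 = 4.0328
lambda*||prox|| = 1.9942
Total = 6.0269


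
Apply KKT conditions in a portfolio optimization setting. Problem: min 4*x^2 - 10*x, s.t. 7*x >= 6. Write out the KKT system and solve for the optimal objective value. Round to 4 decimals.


Step 1: Try lambda = 0 (constraint inactive).
Stationarity: 2*4*x - 10 = 0
x* = 10/(2*4) = 1.25
Check constraint: 7*1.25 = 8.75 >= 6 -- satisfied.
Step 2: Compute optimal value.
f(x*) = 4*1.25^2 - 10*1.25 = -6.25


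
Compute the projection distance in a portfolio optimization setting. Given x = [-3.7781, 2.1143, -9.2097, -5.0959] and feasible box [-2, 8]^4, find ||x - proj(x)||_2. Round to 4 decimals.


Project each component onto [-2, 8].
clip(-3.7781) = -2.0, clip(2.1143) = 2.1143, clip(-9.2097) = -2.0, clip(-5.0959) = -2.0
Projection = [-2.0, 2.1143, -2.0, -2.0]
Squared diffs: [3.1616, 0.0, 51.9798, 9.5846]
Distance = sqrt(64.726) = 8.0452


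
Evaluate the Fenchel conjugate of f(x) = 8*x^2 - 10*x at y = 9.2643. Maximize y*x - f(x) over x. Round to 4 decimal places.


f*(y) = sup_x {y*x - a*x^2 - b*x} = sup_x {(y-b)*x - a*x^2}
FOC: (y - b) - 2a*x = 0 => x* = (y - b)/(2a)
x* = (9.2643 + 10)/(2*8) = 1.204
f*(9.2643) = (y-b)^2/(4a) = (9.2643 + 10)^2/(4*8)
= 371.1133/32 = 11.5973


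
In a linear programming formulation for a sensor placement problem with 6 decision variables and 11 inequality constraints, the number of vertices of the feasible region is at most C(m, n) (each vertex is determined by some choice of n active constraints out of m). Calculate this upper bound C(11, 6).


Each vertex corresponds to some choice of n active constraints out of m, so the number of vertices is at most C(m, n) = m! / (n!(m-n)!).
m = 11, n = 6
Numerator: 11 * 10 * 9 * 8 * 7 * 6
Denominator: 6! = 720
C(11, 6) = 462


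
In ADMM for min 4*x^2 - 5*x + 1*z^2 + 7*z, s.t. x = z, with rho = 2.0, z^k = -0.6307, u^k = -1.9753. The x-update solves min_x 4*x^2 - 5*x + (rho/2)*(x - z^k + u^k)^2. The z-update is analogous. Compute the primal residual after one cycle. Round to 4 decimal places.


ADMM iteration with rho = 2.0, z^k = -0.6307, u^k = -1.9753
Step 1: x-update.
Minimize 4*x^2 - 5*x + (2.0/2)*(x + 0.6307 - 1.9753)^2
FOC: (2*4 + 2.0)*x = 5 + 2.0*(-0.6307 + 1.9753)
x^{k+1} = 0.7689
Step 2: z-update.
Minimize 1*z^2 + 7*z + (2.0/2)*(0.7689 - z - 1.9753)^2
FOC: (2*1 + 2.0)*z = -7 + 2.0*(0.7689 - 1.9753)
z^{k+1} = -2.3532
Step 3: u-update.
u^{k+1} = -1.9753 + 0.7689 + 2.3532 = 1.1468
Step 4: Primal residual = |0.7689 + 2.3532| = 3.1221


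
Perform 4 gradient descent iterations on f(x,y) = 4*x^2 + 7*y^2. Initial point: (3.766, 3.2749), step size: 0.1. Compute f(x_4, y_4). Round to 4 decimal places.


Gradient descent on f(x,y) = 4*x^2 + 7*y^2.
Starting point: (3.766, 3.2749), alpha = 0.1
Step 1: grad_x = 2*4*3.766 = 30.128, grad_y = 2*7*3.2749 = 45.8486
  x_1 = 3.766 - 0.1*30.128 = 0.7532
  y_1 = 3.2749 - 0.1*45.8486 = -1.31
Step 2: grad_x = 2*4*0.7532 = 6.0256, grad_y = 2*7*-1.31 = -18.3394
  x_2 = 0.7532 - 0.1*6.0256 = 0.1506
  y_2 = -1.31 - 0.1*-18.3394 = 0.524
Step 3: grad_x = 2*4*0.1506 = 1.2051, grad_y = 2*7*0.524 = 7.3358
  x_3 = 0.1506 - 0.1*1.2051 = 0.0301
  y_3 = 0.524 - 0.1*7.3358 = -0.2096
Step 4: grad_x = 2*4*0.0301 = 0.241, grad_y = 2*7*-0.2096 = -2.9343
  x_4 = 0.0301 - 0.1*0.241 = 0.006
  y_4 = -0.2096 - 0.1*-2.9343 = 0.0838
f(0.006, 0.0838) = 4*0.006^2 + 7*0.0838^2 = 0.0493


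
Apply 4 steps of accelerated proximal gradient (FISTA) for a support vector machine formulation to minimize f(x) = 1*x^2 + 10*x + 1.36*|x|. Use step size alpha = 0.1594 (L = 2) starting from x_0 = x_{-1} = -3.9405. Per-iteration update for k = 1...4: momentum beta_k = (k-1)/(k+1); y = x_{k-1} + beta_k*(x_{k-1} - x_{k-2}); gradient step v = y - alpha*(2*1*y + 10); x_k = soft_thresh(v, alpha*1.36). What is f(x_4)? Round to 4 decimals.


FISTA on f(x) = 1*x^2 + 10*x + 1.36*|x|
L = 2, alpha = 0.1594
Iteration 1: beta = 0.0, y = -3.9405 + 0.0*(-3.9405 + 3.9405) = -3.9405
  grad(y) = 2.119, v = y - alpha*grad = -4.2783
  prox(v) = soft_thresh(-4.2783, 0.2168) = -4.0615
Iteration 2: beta = 0.3333, y = -4.0615 + 0.3333*(-4.0615 + 3.9405) = -4.1018
  grad(y) = 1.7964, v = y - alpha*grad = -4.3882
  prox(v) = soft_thresh(-4.3882, 0.2168) = -4.1714
Iteration 3: beta = 0.5, y = -4.1714 + 0.5*(-4.1714 + 4.0615) = -4.2263
  grad(y) = 1.5474, v = y - alpha*grad = -4.473
  prox(v) = soft_thresh(-4.473, 0.2168) = -4.2562
Iteration 4: beta = 0.6, y = -4.2562 + 0.6*(-4.2562 + 4.1714) = -4.3071
  grad(y) = 1.3859, v = y - alpha*grad = -4.528
  prox(v) = soft_thresh(-4.528, 0.2168) = -4.3112
f(x_4) = 1*(-4.3112)^2 + 10*(-4.3112) + 1.36*|-4.3112| = -18.6623


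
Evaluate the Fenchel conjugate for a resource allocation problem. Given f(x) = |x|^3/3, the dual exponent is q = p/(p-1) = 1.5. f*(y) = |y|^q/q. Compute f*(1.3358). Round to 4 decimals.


The conjugate exponent q satisfies 1/p + 1/q = 1.
p = 3, so q = 3/(3 - 1) = 1.5
|y|^q = 1.3358^1.5 = 1.5439
f*(1.3358) = 1.5439 / 1.5 = 1.0293


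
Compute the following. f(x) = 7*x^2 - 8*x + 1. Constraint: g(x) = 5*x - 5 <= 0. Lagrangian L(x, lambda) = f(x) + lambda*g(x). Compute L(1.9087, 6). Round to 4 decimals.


Step 1: Evaluate f(x).
f(1.9087) = 7*1.9087^2 - 8*1.9087 + 1 = 11.2323
Step 2: Evaluate g(x).
g(1.9087) = 5*1.9087 - 5 = 4.5435
Step 3: Compute Lagrangian.
L = 11.2323 + 6*4.5435 = 38.4933


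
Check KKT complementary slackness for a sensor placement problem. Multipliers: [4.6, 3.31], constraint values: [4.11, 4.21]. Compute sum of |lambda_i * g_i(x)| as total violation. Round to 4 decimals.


KKT complementary slackness check:
lambda_1 * g_1 = 4.6 * 4.11 = 18.906
lambda_2 * g_2 = 3.31 * 4.21 = 13.9351
Total violation = 18.906 + 13.9351 = 32.8411


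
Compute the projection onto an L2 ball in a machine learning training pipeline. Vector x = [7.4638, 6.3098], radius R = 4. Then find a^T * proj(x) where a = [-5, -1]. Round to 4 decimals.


Step 1: Compute ||x|| (intermediates to 6 decimals).
||x|| = sqrt(7.4638^2 + 6.3098^2) = 9.77353
Step 2: Project.
Since ||x|| > R, scale = R/||x|| = 4/9.77353 = 0.409269, proj(x) = scale * x
proj(x) = [3.054702, 2.582406]
Step 3: Dot product.
a^T * proj(x) = -5*3.054702 - 1*2.582406 = -17.8559


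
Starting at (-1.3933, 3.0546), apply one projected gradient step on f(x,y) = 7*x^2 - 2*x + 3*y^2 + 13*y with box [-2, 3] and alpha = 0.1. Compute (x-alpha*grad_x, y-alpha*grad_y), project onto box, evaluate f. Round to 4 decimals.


Step 1: Compute gradient at (-1.3933, 3.0546).
grad_x = 2*7*-1.3933 - 2 = -21.5062
grad_y = 2*3*3.0546 + 13 = 31.3276
Step 2: Gradient step.
x_raw = -1.3933 - 0.1*-21.5062 = 0.7573
y_raw = 3.0546 - 0.1*31.3276 = -0.0782
Step 3: Project onto [-2, 3].
x_proj = clip(0.7573) = 0.7573
y_proj = clip(-0.0782) = -0.0782
Step 4: Evaluate f.
f(0.7573, -0.0782) = 1.5023


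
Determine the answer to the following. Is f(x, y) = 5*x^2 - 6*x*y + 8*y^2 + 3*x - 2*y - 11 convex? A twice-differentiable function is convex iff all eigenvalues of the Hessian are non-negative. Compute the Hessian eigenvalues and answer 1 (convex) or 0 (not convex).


The Hessian of f(x,y) = 5*x^2 - 6*x*y + 8*y^2 + 3*x - 2*y - 11 is:
H = [[10, -6], [-6, 16]]
Trace = 10 + 16 = 26
Determinant = 10*16 - (-6)^2 = 124
Discriminant = (26)^2 - 4*124 = 180.0
Eigenvalues: lambda_1 = 6.2918, lambda_2 = 19.7082
The function is convex.

1


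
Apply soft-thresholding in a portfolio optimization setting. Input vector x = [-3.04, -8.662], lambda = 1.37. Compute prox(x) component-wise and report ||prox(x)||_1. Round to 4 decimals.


Soft-thresholding with lambda = 1.37:
prox(-3.04) = sign(-3.04)*max(|-3.04| - 1.37, 0) = -1.67
prox(-8.662) = sign(-8.662)*max(|-8.662| - 1.37, 0) = -7.292
prox(x) = [-1.67, -7.292]
||prox(x)||_1 = 1.67 + 7.292 = 8.962


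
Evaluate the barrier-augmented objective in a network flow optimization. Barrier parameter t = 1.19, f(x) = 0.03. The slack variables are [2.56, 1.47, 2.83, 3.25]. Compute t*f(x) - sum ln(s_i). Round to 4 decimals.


Step 1: Compute log-barrier.
ln values: [0.94, 0.3853, 1.0403, 1.1787]
phi = -(0.94 + 0.3853 + 1.0403 + 1.1787) = -3.5442
Step 2: Compute augmented objective.
t*f(x) = 1.19*0.03 = 0.0357
Total = 0.0357 - 3.5442 = -3.5085


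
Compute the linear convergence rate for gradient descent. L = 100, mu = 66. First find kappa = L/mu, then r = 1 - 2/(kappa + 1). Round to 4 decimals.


Step 1: Compute the condition number.
kappa = L/mu = 100/66 = 1.5152
Step 2: Compute the convergence rate.
r = 1 - 2/(kappa + 1) = 1 - 2*mu/(L + mu) = (L - mu)/(L + mu) = 34/166 = 0.2048


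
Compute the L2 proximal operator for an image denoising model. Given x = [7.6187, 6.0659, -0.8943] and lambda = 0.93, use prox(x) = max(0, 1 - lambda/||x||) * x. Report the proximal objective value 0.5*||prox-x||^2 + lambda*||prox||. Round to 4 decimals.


Step 1: Compute ||x||.
||x|| = 9.7795
Step 2: Compute scaling factor.
scale = max(0, 1 - 0.93/9.7795) = 0.9049
Step 3: prox(x) = [6.8942, 5.4891, -0.8093]
||prox(x)|| = 8.8495
Step 4: Proximal objective.
0.5*||prox-x||^2 = 0.4325
lambda*||prox|| = 8.23
Total = 8.6625


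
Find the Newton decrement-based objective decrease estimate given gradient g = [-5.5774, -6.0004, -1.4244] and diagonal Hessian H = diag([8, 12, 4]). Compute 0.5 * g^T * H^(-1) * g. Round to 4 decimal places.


Step 1: H is diagonal, so H^(-1) * g = [-0.6972, -0.5, -0.3561].
Step 2: g^T H^(-1) g = sum_i g_i^2 / H_ii
  = (-5.5774)^2/8 + (-6.0004)^2/12 + (-1.4244)^2/4
  = 3.8884 + 3.0004 + 0.5072 = 7.3961
Step 3: Objective decrease = 0.5 * g^T H^(-1) g = 3.698


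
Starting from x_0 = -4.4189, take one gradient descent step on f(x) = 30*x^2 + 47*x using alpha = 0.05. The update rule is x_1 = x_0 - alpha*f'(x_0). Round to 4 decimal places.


We compute the gradient at x_0 and apply the update.
f'(x) = 60*x + 47
f'(-4.4189) = 60*-4.4189 + 47 = -218.134
x_1 = -4.4189 - 0.05*-218.134 = 6.4878


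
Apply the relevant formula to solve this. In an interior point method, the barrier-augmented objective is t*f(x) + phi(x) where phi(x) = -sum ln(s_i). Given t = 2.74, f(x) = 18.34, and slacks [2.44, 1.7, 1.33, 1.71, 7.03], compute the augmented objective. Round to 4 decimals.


Step 1: Compute log-barrier.
ln values: [0.892, 0.5306, 0.2852, 0.5365, 1.9502]
phi = -(0.892 + 0.5306 + 0.2852 + 0.5365 + 1.9502) = -4.1945
Step 2: Compute augmented objective.
t*f(x) = 2.74*18.34 = 50.2516
Total = 50.2516 - 4.1945 = 46.0571


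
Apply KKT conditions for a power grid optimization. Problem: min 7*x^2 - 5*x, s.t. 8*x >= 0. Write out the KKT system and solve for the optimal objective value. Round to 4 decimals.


Step 1: Try lambda = 0 (constraint inactive).
Stationarity: 2*7*x - 5 = 0
x* = 5/(2*7) = 5/14 = 0.3571 (rounded; the exact value 5/14 is used below)
Check constraint: 8*0.3571 = 2.8568 >= 0 -- satisfied.
Step 2: Compute optimal value.
f(x*) = 7*(5/14)^2 - 5*(5/14) = -0.8929


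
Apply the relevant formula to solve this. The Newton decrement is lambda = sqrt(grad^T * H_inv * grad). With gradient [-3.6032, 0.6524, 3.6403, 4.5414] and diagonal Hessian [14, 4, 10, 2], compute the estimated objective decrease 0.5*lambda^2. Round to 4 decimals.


Step 1: H is diagonal, so H^(-1) * g = [-0.2574, 0.1631, 0.364, 2.2707].
Step 2: g^T H^(-1) g = sum_i g_i^2 / H_ii
  = (-3.6032)^2/14 + (0.6524)^2/4 + (3.6403)^2/10 + (4.5414)^2/2
  = 0.9274 + 0.1064 + 1.3252 + 10.3122 = 12.6711
Step 3: Objective decrease = 0.5 * g^T H^(-1) g = 6.3356


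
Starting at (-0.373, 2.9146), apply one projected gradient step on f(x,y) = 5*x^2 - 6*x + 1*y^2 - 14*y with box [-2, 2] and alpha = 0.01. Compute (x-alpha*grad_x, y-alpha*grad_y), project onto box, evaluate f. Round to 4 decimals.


Step 1: Compute gradient at (-0.373, 2.9146).
grad_x = 2*5*-0.373 - 6 = -9.73
grad_y = 2*1*2.9146 - 14 = -8.1708
Step 2: Gradient step.
x_raw = -0.373 - 0.01*-9.73 = -0.2757
y_raw = 2.9146 - 0.01*-8.1708 = 2.9963
Step 3: Project onto [-2, 2].
x_proj = clip(-0.2757) = -0.2757
y_proj = clip(2.9963) = 2.0
Step 4: Evaluate f.
f(-0.2757, 2.0) = -21.9657


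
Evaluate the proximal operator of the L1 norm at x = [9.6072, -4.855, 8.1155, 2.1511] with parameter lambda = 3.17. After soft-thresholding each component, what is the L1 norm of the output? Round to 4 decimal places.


Soft-thresholding with lambda = 3.17:
prox(9.6072) = sign(9.6072)*max(|9.6072| - 3.17, 0) = 6.4372
prox(-4.855) = sign(-4.855)*max(|-4.855| - 3.17, 0) = -1.685
prox(8.1155) = sign(8.1155)*max(|8.1155| - 3.17, 0) = 4.9455
prox(2.1511) = sign(2.1511)*max(|2.1511| - 3.17, 0) = 0.0
prox(x) = [6.4372, -1.685, 4.9455, 0.0]
||prox(x)||_1 = 6.4372 + 1.685 + 4.9455 + 0.0 = 13.0677


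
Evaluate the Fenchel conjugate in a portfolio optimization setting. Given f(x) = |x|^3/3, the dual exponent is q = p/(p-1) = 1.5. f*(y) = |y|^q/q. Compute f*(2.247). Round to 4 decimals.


The conjugate exponent q satisfies 1/p + 1/q = 1.
p = 3, so q = 3/(3 - 1) = 1.5
|y|^q = 2.247^1.5 = 3.3683
f*(2.247) = 3.3683 / 1.5 = 2.2455


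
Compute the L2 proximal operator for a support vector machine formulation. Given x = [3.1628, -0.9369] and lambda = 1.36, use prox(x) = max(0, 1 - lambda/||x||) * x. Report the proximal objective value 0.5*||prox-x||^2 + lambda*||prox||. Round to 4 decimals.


Step 1: Compute ||x||.
||x|| = 3.2986
Step 2: Compute scaling factor.
scale = max(0, 1 - 1.36/3.2986) = 0.5877
Step 3: prox(x) = [1.8588, -0.5506]
||prox(x)|| = 1.9386
Step 4: Proximal objective.
0.5*||prox-x||^2 = 0.9248
lambda*||prox|| = 2.6365
Total = 3.5614


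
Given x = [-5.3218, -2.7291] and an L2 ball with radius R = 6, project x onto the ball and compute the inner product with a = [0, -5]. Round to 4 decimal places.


Step 1: Compute ||x|| (intermediates to 6 decimals).
||x|| = sqrt((-5.3218)^2 + (-2.7291)^2) = 5.980764
Step 2: Project.
Since ||x|| <= R, proj = x (no scaling needed).
proj(x) = [-5.3218, -2.7291]
Step 3: Dot product.
a^T * proj(x) = 0*(-5.3218) - 5*(-2.7291) = 13.6455


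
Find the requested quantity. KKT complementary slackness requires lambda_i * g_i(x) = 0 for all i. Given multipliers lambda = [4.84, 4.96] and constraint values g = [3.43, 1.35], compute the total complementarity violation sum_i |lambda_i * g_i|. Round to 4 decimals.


KKT complementary slackness check:
lambda_1 * g_1 = 4.84 * 3.43 = 16.6012
lambda_2 * g_2 = 4.96 * 1.35 = 6.696
Total violation = 16.6012 + 6.696 = 23.2972


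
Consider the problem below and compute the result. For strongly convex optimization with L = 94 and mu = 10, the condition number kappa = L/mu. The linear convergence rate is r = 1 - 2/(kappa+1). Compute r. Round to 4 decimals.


Step 1: Compute the condition number.
kappa = L/mu = 94/10 = 9.4
Step 2: Compute the convergence rate.
r = 1 - 2/(kappa + 1) = 1 - 2*mu/(L + mu) = (L - mu)/(L + mu) = 84/104 = 0.8077


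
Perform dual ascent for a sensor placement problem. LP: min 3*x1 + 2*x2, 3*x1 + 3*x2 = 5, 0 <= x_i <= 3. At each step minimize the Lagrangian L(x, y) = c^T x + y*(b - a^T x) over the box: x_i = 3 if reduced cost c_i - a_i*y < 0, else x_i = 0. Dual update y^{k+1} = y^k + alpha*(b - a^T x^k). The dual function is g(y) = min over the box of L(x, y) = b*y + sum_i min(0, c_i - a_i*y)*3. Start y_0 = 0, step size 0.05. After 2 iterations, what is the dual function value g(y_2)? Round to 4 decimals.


Dual ascent for LP: min 3*x1 + 2*x2, 3*x1 + 3*x2 = 5, 0 <= x_i <= 3
Step 1: y^k = 0.0, reduced costs: (3.0, 2.0)
  x^k = (0.0, 0.0), subgradient = b - a^T x = 5.0
  y^{k+1} = 0.0 + 0.05*5.0 = 0.25
Step 2: y^k = 0.25, reduced costs: (2.25, 1.25)
  x^k = (0.0, 0.0), subgradient = b - a^T x = 5.0
  y^{k+1} = 0.25 + 0.05*5.0 = 0.5
Dual objective at y_2 = 0.5: reduced costs (1.5, 0.5), box minimizer x = (0.0, 0.0)
g(y_2) = b*y + (c1 - a1*y)*x1 + (c2 - a2*y)*x2 = 5*0.5 + 1.5*0.0 + 0.5*0.0 = 2.5 + 0.0 + 0.0 = 2.5


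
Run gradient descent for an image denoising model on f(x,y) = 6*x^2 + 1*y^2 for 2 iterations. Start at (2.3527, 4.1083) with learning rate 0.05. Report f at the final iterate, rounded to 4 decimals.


Gradient descent on f(x,y) = 6*x^2 + 1*y^2.
Starting point: (2.3527, 4.1083), alpha = 0.05
Step 1: grad_x = 2*6*2.3527 = 28.2324, grad_y = 2*1*4.1083 = 8.2166
  x_1 = 2.3527 - 0.05*28.2324 = 0.9411
  y_1 = 4.1083 - 0.05*8.2166 = 3.6975
Step 2: grad_x = 2*6*0.9411 = 11.293, grad_y = 2*1*3.6975 = 7.3949
  x_2 = 0.9411 - 0.05*11.293 = 0.3764
  y_2 = 3.6975 - 0.05*7.3949 = 3.3277
f(0.3764, 3.3277) = 6*0.3764^2 + 1*3.3277^2 = 11.9239


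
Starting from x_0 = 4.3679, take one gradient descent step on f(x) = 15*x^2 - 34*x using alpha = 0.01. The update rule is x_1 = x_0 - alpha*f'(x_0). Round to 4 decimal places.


We compute the gradient at x_0 and apply the update.
f'(x) = 30*x - 34
f'(4.3679) = 30*4.3679 - 34 = 97.037
x_1 = 4.3679 - 0.01*97.037 = 3.3975


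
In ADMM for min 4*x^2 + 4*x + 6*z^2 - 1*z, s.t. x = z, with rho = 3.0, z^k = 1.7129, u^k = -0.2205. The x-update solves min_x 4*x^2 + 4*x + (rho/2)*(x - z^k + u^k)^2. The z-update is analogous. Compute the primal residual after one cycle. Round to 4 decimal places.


ADMM iteration with rho = 3.0, z^k = 1.7129, u^k = -0.2205
Step 1: x-update.
Minimize 4*x^2 + 4*x + (3.0/2)*(x - 1.7129 - 0.2205)^2
FOC: (2*4 + 3.0)*x = -4 + 3.0*(1.7129 + 0.2205)
x^{k+1} = 0.1637
Step 2: z-update.
Minimize 6*z^2 - 1*z + (3.0/2)*(0.1637 - z - 0.2205)^2
FOC: (2*6 + 3.0)*z = 1 + 3.0*(0.1637 - 0.2205)
z^{k+1} = 0.0553
Step 3: u-update.
u^{k+1} = -0.2205 + 0.1637 - 0.0553 = -0.1121
Step 4: Primal residual = |0.1637 - 0.0553| = 0.1084


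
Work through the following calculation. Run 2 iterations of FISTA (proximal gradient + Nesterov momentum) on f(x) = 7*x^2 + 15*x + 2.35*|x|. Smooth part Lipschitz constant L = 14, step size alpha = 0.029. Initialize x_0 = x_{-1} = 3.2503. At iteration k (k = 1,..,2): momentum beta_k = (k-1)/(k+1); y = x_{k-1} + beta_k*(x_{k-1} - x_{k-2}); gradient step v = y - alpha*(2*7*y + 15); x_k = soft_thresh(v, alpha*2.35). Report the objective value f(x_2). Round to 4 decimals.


FISTA on f(x) = 7*x^2 + 15*x + 2.35*|x|
L = 14, alpha = 0.029
Iteration 1: beta = 0.0, y = 3.2503 + 0.0*(3.2503 - 3.2503) = 3.2503
  grad(y) = 60.5042, v = y - alpha*grad = 1.4957
  prox(v) = soft_thresh(1.4957, 0.0682) = 1.4275
Iteration 2: beta = 0.3333, y = 1.4275 + 0.3333*(1.4275 - 3.2503) = 0.8199
  grad(y) = 26.4791, v = y - alpha*grad = 0.052
  prox(v) = soft_thresh(0.052, 0.0682) = 0.0
f(x_2) = 7*0.0^2 + 15*0.0 + 2.35*|0.0| = 0.0


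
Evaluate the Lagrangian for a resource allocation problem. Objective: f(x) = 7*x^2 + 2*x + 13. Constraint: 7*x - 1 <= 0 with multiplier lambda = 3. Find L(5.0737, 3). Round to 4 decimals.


Step 1: Evaluate f(x).
f(5.0737) = 7*5.0737^2 + 2*5.0737 + 13 = 203.3444
Step 2: Evaluate g(x).
g(5.0737) = 7*5.0737 - 1 = 34.5159
Step 3: Compute Lagrangian.
L = 203.3444 + 3*34.5159 = 306.8921


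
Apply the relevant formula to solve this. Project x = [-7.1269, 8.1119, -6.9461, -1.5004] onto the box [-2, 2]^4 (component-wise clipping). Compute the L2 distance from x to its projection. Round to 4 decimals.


Project each component onto [-2, 2].
clip(-7.1269) = -2.0, clip(8.1119) = 2.0, clip(-6.9461) = -2.0, clip(-1.5004) = -1.5004
Projection = [-2.0, 2.0, -2.0, -1.5004]
Squared diffs: [26.2851, 37.3553, 24.4639, 0.0]
Distance = sqrt(88.1043) = 9.3864


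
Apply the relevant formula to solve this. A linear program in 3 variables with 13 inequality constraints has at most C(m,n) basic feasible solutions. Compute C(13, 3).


Each vertex corresponds to some choice of n active constraints out of m, so the number of vertices is at most C(m, n) = m! / (n!(m-n)!).
m = 13, n = 3
Numerator: 13 * 12 * 11
Denominator: 3! = 6
C(13, 3) = 286


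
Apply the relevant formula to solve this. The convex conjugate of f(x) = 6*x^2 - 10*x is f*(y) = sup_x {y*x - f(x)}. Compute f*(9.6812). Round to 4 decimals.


f*(y) = sup_x {y*x - a*x^2 - b*x} = sup_x {(y-b)*x - a*x^2}
FOC: (y - b) - 2a*x = 0 => x* = (y - b)/(2a)
x* = (9.6812 + 10)/(2*6) = 1.6401
f*(9.6812) = (y-b)^2/(4a) = (9.6812 + 10)^2/(4*6)
= 387.3496/24 = 16.1396


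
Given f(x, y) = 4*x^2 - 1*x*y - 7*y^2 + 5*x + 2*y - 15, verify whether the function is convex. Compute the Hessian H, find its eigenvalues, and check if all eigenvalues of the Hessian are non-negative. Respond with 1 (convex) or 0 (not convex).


The Hessian of f(x,y) = 4*x^2 - 1*x*y - 7*y^2 + 5*x + 2*y - 15 is:
H = [[8, -1], [-1, -14]]
Trace = 8 - 14 = -6
Determinant = 8*-14 - (-1)^2 = -113
Discriminant = (-6)^2 - 4*-113 = 488.0
Eigenvalues: lambda_1 = -14.0454, lambda_2 = 8.0454
The function is not convex.

0


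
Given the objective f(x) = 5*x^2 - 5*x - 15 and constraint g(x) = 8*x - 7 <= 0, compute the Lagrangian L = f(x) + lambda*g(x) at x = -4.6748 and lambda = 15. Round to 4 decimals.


Step 1: Evaluate f(x).
f(-4.6748) = 5*(-4.6748)^2 - 5*(-4.6748) - 15 = 117.6428
Step 2: Evaluate g(x).
g(-4.6748) = 8*-4.6748 - 7 = -44.3984
Step 3: Compute Lagrangian.
L = 117.6428 + 15*-44.3984 = -548.3332


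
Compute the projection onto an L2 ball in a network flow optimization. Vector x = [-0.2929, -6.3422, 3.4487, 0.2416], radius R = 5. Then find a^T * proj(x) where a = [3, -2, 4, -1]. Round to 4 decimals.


Step 1: Compute ||x|| (intermediates to 6 decimals).
||x|| = sqrt((-0.2929)^2 + (-6.3422)^2 + 3.4487^2 + 0.2416^2) = 7.22919
Step 2: Project.
Since ||x|| > R, scale = R/||x|| = 5/7.22919 = 0.69164, proj(x) = scale * x
proj(x) = [-0.202581, -4.386519, 2.385259, 0.1671]
Step 3: Dot product.
a^T * proj(x) = 3*(-0.202581) - 2*(-4.386519) + 4*2.385259 - 1*0.1671 = 17.5392


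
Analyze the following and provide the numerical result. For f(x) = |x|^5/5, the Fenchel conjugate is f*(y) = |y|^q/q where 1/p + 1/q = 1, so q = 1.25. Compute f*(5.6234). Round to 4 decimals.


The conjugate exponent q satisfies 1/p + 1/q = 1.
p = 5, so q = 5/(5 - 1) = 1.25
|y|^q = 5.6234^1.25 = 8.6596
f*(5.6234) = 8.6596 / 1.25 = 6.9277


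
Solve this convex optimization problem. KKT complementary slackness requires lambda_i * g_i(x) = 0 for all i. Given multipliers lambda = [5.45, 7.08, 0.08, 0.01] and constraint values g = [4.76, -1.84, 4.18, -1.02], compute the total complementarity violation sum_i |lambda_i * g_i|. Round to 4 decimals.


KKT complementary slackness check:
lambda_1 * g_1 = 5.45 * 4.76 = 25.942
lambda_2 * g_2 = 7.08 * -1.84 = -13.0272
lambda_3 * g_3 = 0.08 * 4.18 = 0.3344
lambda_4 * g_4 = 0.01 * -1.02 = -0.0102
Total violation = 25.942 + 13.0272 + 0.3344 + 0.0102 = 39.3138


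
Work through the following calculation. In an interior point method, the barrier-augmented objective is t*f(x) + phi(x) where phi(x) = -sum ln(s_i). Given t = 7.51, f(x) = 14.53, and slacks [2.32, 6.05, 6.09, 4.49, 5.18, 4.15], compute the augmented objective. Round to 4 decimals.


Step 1: Compute log-barrier.
ln values: [0.8416, 1.8001, 1.8066, 1.5019, 1.6448, 1.4231]
phi = -(0.8416 + 1.8001 + 1.8066 + 1.5019 + 1.6448 + 1.4231) = -9.018
Step 2: Compute augmented objective.
t*f(x) = 7.51*14.53 = 109.1203
Total = 109.1203 - 9.018 = 100.1023


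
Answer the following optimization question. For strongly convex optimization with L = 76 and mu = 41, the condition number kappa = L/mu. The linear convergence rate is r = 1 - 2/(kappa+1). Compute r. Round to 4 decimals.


Step 1: Compute the condition number.
kappa = L/mu = 76/41 = 1.8537
Step 2: Compute the convergence rate.
r = 1 - 2/(kappa + 1) = 1 - 2*mu/(L + mu) = (L - mu)/(L + mu) = 35/117 = 0.2991


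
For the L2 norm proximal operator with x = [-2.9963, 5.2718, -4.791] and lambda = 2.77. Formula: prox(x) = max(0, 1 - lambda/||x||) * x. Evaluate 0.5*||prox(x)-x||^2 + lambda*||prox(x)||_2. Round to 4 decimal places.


Step 1: Compute ||x||.
||x|| = 7.7281
Step 2: Compute scaling factor.
scale = max(0, 1 - 2.77/7.7281) = 0.6416
Step 3: prox(x) = [-1.9223, 3.3822, -3.0737]
||prox(x)|| = 4.9581
Step 4: Proximal objective.
0.5*||prox-x||^2 = 3.8365
lambda*||prox|| = 13.7339
Total = 17.5704


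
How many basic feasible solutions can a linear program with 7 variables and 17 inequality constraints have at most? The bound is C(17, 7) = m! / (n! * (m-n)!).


Each vertex corresponds to some choice of n active constraints out of m, so the number of vertices is at most C(m, n) = m! / (n!(m-n)!).
m = 17, n = 7
Numerator: 17 * 16 * 15 * 14 * 13 * 12 * 11
Denominator: 7! = 5040
C(17, 7) = 19448


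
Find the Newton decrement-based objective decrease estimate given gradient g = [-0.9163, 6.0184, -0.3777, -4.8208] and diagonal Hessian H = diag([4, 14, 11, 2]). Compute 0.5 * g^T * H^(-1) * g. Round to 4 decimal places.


Step 1: H is diagonal, so H^(-1) * g = [-0.2291, 0.4299, -0.0343, -2.4104].
Step 2: g^T H^(-1) g = sum_i g_i^2 / H_ii
  = (-0.9163)^2/4 + (6.0184)^2/14 + (-0.3777)^2/11 + (-4.8208)^2/2
  = 0.2099 + 2.5872 + 0.013 + 11.6201 = 14.4302
Step 3: Objective decrease = 0.5 * g^T H^(-1) g = 7.2151


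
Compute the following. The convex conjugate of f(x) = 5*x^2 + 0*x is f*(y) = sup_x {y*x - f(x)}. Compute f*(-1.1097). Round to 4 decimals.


f*(y) = sup_x {y*x - a*x^2 - b*x} = sup_x {(y-b)*x - a*x^2}
FOC: (y - b) - 2a*x = 0 => x* = (y - b)/(2a)
x* = (-1.1097 - 0)/(2*5) = -0.111
f*(-1.1097) = (y-b)^2/(4a) = (-1.1097 - 0)^2/(4*5)
= 1.2314/20 = 0.0616


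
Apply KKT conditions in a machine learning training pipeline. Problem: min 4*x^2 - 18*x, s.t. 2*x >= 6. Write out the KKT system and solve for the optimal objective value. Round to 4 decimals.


Step 1: Try lambda = 0 (constraint inactive).
x_unc = 18/(2*4) = 2.25
Check: 2*2.25 = 4.5 < 6 -- violated!
Step 2: Constraint must be active: 2*x = 6
x* = 6/2 = 3.0
lambda = (2*4*3.0 - 18)/2 = 3.0
Step 3: Compute optimal value.
f(x*) = 4*3.0^2 - 18*3.0 = -18.0


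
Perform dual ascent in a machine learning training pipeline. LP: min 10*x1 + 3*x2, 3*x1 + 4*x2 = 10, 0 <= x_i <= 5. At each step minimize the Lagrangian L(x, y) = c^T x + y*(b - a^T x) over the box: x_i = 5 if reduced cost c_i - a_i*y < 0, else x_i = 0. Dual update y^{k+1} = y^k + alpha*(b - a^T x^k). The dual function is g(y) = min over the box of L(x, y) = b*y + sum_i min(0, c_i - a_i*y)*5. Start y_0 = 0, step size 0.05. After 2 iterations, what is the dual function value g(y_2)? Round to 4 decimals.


Dual ascent for LP: min 10*x1 + 3*x2, 3*x1 + 4*x2 = 10, 0 <= x_i <= 5
Step 1: y^k = 0.0, reduced costs: (10.0, 3.0)
  x^k = (0.0, 0.0), subgradient = b - a^T x = 10.0
  y^{k+1} = 0.0 + 0.05*10.0 = 0.5
Step 2: y^k = 0.5, reduced costs: (8.5, 1.0)
  x^k = (0.0, 0.0), subgradient = b - a^T x = 10.0
  y^{k+1} = 0.5 + 0.05*10.0 = 1.0
Dual objective at y_2 = 1.0: reduced costs (7.0, -1.0), box minimizer x = (0.0, 5.0)
g(y_2) = b*y + (c1 - a1*y)*x1 + (c2 - a2*y)*x2 = 10*1.0 + 7.0*0.0 + (-1.0)*5.0 = 10.0 + 0.0 - 5.0 = 5.0


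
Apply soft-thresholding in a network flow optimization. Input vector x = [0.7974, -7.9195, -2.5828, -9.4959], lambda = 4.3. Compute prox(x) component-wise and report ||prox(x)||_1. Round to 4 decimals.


Soft-thresholding with lambda = 4.3:
prox(0.7974) = sign(0.7974)*max(|0.7974| - 4.3, 0) = 0.0
prox(-7.9195) = sign(-7.9195)*max(|-7.9195| - 4.3, 0) = -3.6195
prox(-2.5828) = sign(-2.5828)*max(|-2.5828| - 4.3, 0) = 0.0
prox(-9.4959) = sign(-9.4959)*max(|-9.4959| - 4.3, 0) = -5.1959
prox(x) = [0.0, -3.6195, 0.0, -5.1959]
||prox(x)||_1 = 0.0 + 3.6195 + 0.0 + 5.1959 = 8.8154


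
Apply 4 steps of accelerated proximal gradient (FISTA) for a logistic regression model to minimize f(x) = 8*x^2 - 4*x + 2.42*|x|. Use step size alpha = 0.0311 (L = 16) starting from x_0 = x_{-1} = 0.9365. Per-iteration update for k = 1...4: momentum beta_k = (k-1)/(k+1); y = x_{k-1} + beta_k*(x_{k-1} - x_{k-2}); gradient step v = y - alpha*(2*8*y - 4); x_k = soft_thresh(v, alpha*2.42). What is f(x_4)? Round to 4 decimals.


FISTA on f(x) = 8*x^2 - 4*x + 2.42*|x|
L = 16, alpha = 0.0311
Iteration 1: beta = 0.0, y = 0.9365 + 0.0*(0.9365 - 0.9365) = 0.9365
  grad(y) = 10.984, v = y - alpha*grad = 0.5949
  prox(v) = soft_thresh(0.5949, 0.0753) = 0.5196
Iteration 2: beta = 0.3333, y = 0.5196 + 0.3333*(0.5196 - 0.9365) = 0.3807
  grad(y) = 2.0909, v = y - alpha*grad = 0.3157
  prox(v) = soft_thresh(0.3157, 0.0753) = 0.2404
Iteration 3: beta = 0.5, y = 0.2404 + 0.5*(0.2404 - 0.5196) = 0.1008
  grad(y) = -2.3877, v = y - alpha*grad = 0.175
  prox(v) = soft_thresh(0.175, 0.0753) = 0.0998
Iteration 4: beta = 0.6, y = 0.0998 + 0.6*(0.0998 - 0.2404) = 0.0154
  grad(y) = -3.7538, v = y - alpha*grad = 0.1321
  prox(v) = soft_thresh(0.1321, 0.0753) = 0.0569
f(x_4) = 8*0.0569^2 - 4*0.0569 + 2.42*|0.0569| = -0.064


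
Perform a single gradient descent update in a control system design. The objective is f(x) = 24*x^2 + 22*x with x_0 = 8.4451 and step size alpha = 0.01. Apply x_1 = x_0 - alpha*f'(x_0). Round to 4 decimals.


We compute the gradient at x_0 and apply the update.
f'(x) = 48*x + 22
f'(8.4451) = 48*8.4451 + 22 = 427.3648
x_1 = 8.4451 - 0.01*427.3648 = 4.1715


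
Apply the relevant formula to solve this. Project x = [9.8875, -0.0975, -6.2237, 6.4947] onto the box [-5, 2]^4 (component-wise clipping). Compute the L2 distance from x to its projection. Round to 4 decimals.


Project each component onto [-5, 2].
clip(9.8875) = 2.0, clip(-0.0975) = -0.0975, clip(-6.2237) = -5.0, clip(6.4947) = 2.0
Projection = [2.0, -0.0975, -5.0, 2.0]
Squared diffs: [62.2127, 0.0, 1.4974, 20.2023]
Distance = sqrt(83.9124) = 9.1604


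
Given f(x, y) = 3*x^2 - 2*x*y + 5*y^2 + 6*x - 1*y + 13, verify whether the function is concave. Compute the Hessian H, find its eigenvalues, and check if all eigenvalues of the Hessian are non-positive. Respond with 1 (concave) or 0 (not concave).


The Hessian of f(x,y) = 3*x^2 - 2*x*y + 5*y^2 + 6*x - 1*y + 13 is:
H = [[6, -2], [-2, 10]]
Trace = 6 + 10 = 16
Determinant = 6*10 - (-2)^2 = 56
Discriminant = (16)^2 - 4*56 = 32.0
Eigenvalues: lambda_1 = 5.1716, lambda_2 = 10.8284
The function is not concave.

0


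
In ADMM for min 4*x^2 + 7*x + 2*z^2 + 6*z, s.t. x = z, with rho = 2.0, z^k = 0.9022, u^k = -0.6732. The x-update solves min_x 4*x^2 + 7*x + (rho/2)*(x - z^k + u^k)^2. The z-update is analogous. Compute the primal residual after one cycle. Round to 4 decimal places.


ADMM iteration with rho = 2.0, z^k = 0.9022, u^k = -0.6732
Step 1: x-update.
Minimize 4*x^2 + 7*x + (2.0/2)*(x - 0.9022 - 0.6732)^2
FOC: (2*4 + 2.0)*x = -7 + 2.0*(0.9022 + 0.6732)
x^{k+1} = -0.3849
Step 2: z-update.
Minimize 2*z^2 + 6*z + (2.0/2)*(-0.3849 - z - 0.6732)^2
FOC: (2*2 + 2.0)*z = -6 + 2.0*(-0.3849 - 0.6732)
z^{k+1} = -1.3527
Step 3: u-update.
u^{k+1} = -0.6732 - 0.3849 + 1.3527 = 0.2946
Step 4: Primal residual = |-0.3849 + 1.3527| = 0.9678


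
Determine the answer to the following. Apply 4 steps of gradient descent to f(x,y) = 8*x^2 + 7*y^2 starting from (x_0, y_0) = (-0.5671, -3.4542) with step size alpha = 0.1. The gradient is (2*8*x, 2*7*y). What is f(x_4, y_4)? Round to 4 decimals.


Gradient descent on f(x,y) = 8*x^2 + 7*y^2.
Starting point: (-0.5671, -3.4542), alpha = 0.1
Step 1: grad_x = 2*8*-0.5671 = -9.0736, grad_y = 2*7*-3.4542 = -48.3588
  x_1 = -0.5671 - 0.1*-9.0736 = 0.3403
  y_1 = -3.4542 - 0.1*-48.3588 = 1.3817
Step 2: grad_x = 2*8*0.3403 = 5.4442, grad_y = 2*7*1.3817 = 19.3435
  x_2 = 0.3403 - 0.1*5.4442 = -0.2042
  y_2 = 1.3817 - 0.1*19.3435 = -0.5527
Step 3: grad_x = 2*8*-0.2042 = -3.2665, grad_y = 2*7*-0.5527 = -7.7374
  x_3 = -0.2042 - 0.1*-3.2665 = 0.1225
  y_3 = -0.5527 - 0.1*-7.7374 = 0.2211
Step 4: grad_x = 2*8*0.1225 = 1.9599, grad_y = 2*7*0.2211 = 3.095
  x_4 = 0.1225 - 0.1*1.9599 = -0.0735
  y_4 = 0.2211 - 0.1*3.095 = -0.0884
f(-0.0735, -0.0884) = 8*(-0.0735)^2 + 7*(-0.0884)^2 = 0.0979


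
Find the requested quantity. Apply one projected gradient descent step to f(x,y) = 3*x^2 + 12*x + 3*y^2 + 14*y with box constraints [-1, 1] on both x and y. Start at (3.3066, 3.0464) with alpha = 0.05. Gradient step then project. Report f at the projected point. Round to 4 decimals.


Step 1: Compute gradient at (3.3066, 3.0464).
grad_x = 2*3*3.3066 + 12 = 31.8396
grad_y = 2*3*3.0464 + 14 = 32.2784
Step 2: Gradient step.
x_raw = 3.3066 - 0.05*31.8396 = 1.7146
y_raw = 3.0464 - 0.05*32.2784 = 1.4325
Step 3: Project onto [-1, 1].
x_proj = clip(1.7146) = 1.0
y_proj = clip(1.4325) = 1.0
Step 4: Evaluate f.
f(1.0, 1.0) = 32.0


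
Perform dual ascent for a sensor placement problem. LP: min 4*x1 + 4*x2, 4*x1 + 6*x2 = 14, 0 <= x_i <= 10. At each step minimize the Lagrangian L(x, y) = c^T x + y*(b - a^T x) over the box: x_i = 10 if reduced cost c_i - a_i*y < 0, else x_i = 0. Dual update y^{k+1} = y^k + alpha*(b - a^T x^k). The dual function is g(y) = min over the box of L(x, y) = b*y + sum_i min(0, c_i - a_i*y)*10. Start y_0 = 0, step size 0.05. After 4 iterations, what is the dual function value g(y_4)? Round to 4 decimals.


Dual ascent for LP: min 4*x1 + 4*x2, 4*x1 + 6*x2 = 14, 0 <= x_i <= 10
Step 1: y^k = 0.0, reduced costs: (4.0, 4.0)
  x^k = (0.0, 0.0), subgradient = b - a^T x = 14.0
  y^{k+1} = 0.0 + 0.05*14.0 = 0.7
Step 2: y^k = 0.7, reduced costs: (1.2, -0.2)
  x^k = (0.0, 10.0), subgradient = b - a^T x = -46.0
  y^{k+1} = 0.7 + 0.05*-46.0 = -1.6
Step 3: y^k = -1.6, reduced costs: (10.4, 13.6)
  x^k = (0.0, 0.0), subgradient = b - a^T x = 14.0
  y^{k+1} = -1.6 + 0.05*14.0 = -0.9
Step 4: y^k = -0.9, reduced costs: (7.6, 9.4)
  x^k = (0.0, 0.0), subgradient = b - a^T x = 14.0
  y^{k+1} = -0.9 + 0.05*14.0 = -0.2
Dual objective at y_4 = -0.2: reduced costs (4.8, 5.2), box minimizer x = (0.0, 0.0)
g(y_4) = b*y + (c1 - a1*y)*x1 + (c2 - a2*y)*x2 = 14*(-0.2) + 4.8*0.0 + 5.2*0.0 = -2.8 + 0.0 + 0.0 = -2.8


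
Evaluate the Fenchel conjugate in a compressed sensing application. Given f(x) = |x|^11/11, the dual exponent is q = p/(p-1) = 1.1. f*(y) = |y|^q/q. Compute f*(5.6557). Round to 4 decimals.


The conjugate exponent q satisfies 1/p + 1/q = 1.
p = 11, so q = 11/(11 - 1) = 1.1
|y|^q = 5.6557^1.1 = 6.7257
f*(5.6557) = 6.7257 / 1.1 = 6.1142


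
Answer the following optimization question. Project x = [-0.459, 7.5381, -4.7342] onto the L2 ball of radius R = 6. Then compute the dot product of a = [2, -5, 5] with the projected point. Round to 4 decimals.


Step 1: Compute ||x|| (intermediates to 6 decimals).
||x|| = sqrt((-0.459)^2 + 7.5381^2 + (-4.7342)^2) = 8.913264
Step 2: Project.
Since ||x|| > R, scale = R/||x|| = 6/8.913264 = 0.673154, proj(x) = scale * x
proj(x) = [-0.308978, 5.074302, -3.186846]
Step 3: Dot product.
a^T * proj(x) = 2*(-0.308978) - 5*5.074302 + 5*(-3.186846) = -41.9237


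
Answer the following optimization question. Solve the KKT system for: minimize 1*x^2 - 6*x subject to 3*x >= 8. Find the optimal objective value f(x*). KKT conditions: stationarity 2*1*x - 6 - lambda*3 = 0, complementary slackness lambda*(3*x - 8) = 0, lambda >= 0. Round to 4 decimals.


Step 1: Try lambda = 0 (constraint inactive).
Stationarity: 2*1*x - 6 = 0
x* = 6/(2*1) = 3.0
Check constraint: 3*3.0 = 9.0 >= 8 -- satisfied.
Step 2: Compute optimal value.
f(x*) = 1*3.0^2 - 6*3.0 = -9.0


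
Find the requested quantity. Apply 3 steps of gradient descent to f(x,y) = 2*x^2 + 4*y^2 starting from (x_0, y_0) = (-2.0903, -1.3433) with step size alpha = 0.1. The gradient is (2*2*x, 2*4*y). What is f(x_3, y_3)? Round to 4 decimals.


Gradient descent on f(x,y) = 2*x^2 + 4*y^2.
Starting point: (-2.0903, -1.3433), alpha = 0.1
Step 1: grad_x = 2*2*-2.0903 = -8.3612, grad_y = 2*4*-1.3433 = -10.7464
  x_1 = -2.0903 - 0.1*-8.3612 = -1.2542
  y_1 = -1.3433 - 0.1*-10.7464 = -0.2687
Step 2: grad_x = 2*2*-1.2542 = -5.0167, grad_y = 2*4*-0.2687 = -2.1493
  x_2 = -1.2542 - 0.1*-5.0167 = -0.7525
  y_2 = -0.2687 - 0.1*-2.1493 = -0.0537
Step 3: grad_x = 2*2*-0.7525 = -3.01, grad_y = 2*4*-0.0537 = -0.4299
  x_3 = -0.7525 - 0.1*-3.01 = -0.4515
  y_3 = -0.0537 - 0.1*-0.4299 = -0.0107
f(-0.4515, -0.0107) = 2*(-0.4515)^2 + 4*(-0.0107)^2 = 0.4082


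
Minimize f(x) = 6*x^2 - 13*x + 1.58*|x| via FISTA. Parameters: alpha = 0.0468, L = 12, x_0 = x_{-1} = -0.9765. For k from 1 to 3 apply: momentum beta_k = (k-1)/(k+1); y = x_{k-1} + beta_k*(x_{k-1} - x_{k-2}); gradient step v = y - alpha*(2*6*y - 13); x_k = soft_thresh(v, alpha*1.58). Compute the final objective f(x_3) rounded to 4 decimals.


FISTA on f(x) = 6*x^2 - 13*x + 1.58*|x|
L = 12, alpha = 0.0468
Iteration 1: beta = 0.0, y = -0.9765 + 0.0*(-0.9765 + 0.9765) = -0.9765
  grad(y) = -24.718, v = y - alpha*grad = 0.1803
  prox(v) = soft_thresh(0.1803, 0.0739) = 0.1064
Iteration 2: beta = 0.3333, y = 0.1064 + 0.3333*(0.1064 + 0.9765) = 0.4673
  grad(y) = -7.3923, v = y - alpha*grad = 0.8133
  prox(v) = soft_thresh(0.8133, 0.0739) = 0.7393
Iteration 3: beta = 0.5, y = 0.7393 + 0.5*(0.7393 - 0.1064) = 1.0558
  grad(y) = -0.3303, v = y - alpha*grad = 1.0713
  prox(v) = soft_thresh(1.0713, 0.0739) = 0.9973
f(x_3) = 6*0.9973^2 - 13*0.9973 + 1.58*|0.9973| = -5.4215
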